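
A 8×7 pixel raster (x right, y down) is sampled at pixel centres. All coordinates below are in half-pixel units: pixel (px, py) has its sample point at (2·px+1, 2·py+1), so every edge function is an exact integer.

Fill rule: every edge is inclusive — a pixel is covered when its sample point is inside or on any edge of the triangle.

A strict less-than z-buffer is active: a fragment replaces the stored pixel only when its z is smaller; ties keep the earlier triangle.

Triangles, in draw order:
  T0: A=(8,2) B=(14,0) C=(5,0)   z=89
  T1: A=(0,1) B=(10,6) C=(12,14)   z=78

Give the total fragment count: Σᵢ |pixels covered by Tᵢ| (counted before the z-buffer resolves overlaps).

T0:
  2·area = 18  (B↔C swapped to make it positive)
  edge (8, 2)→(5, 0): d=(-3,-2) inclusive
  edge (5, 0)→(14, 0): d=(9,0) inclusive
  edge (14, 0)→(8, 2): d=(-6,2) inclusive
    (3,0)@(7, 1): e=[1,9,8] → X
    (4,0)@(9, 1): e=[5,9,4] → X
    (5,0)@(11, 1): e=[9,9,0] → X  [on edge]
    (6,0)@(13, 1): e=[13,9,-4] → .
    (2,1)@(5, 3): e=[-9,27,0] → .  [on edge]
    (3,1)@(7, 3): e=[-5,27,-4] → .
    (4,1)@(9, 3): e=[-1,27,-8] → .
    (5,1)@(11, 3): e=[3,27,-12] → .
  covered (3 px):
    . . . X X X . .
    . . . . . . . .
    . . . . . . . .
    . . . . . . . .
    . . . . . . . .
    . . . . . . . .
    . . . . . . . .
T1:
  2·area = 70
  edge (0, 1)→(10, 6): d=(10,5) inclusive
  edge (10, 6)→(12, 14): d=(2,8) inclusive
  edge (12, 14)→(0, 1): d=(-12,-13) inclusive
    (1,1)@(3, 3): e=[5,50,15] → X
    (2,1)@(5, 3): e=[-5,34,41] → .
    (1,2)@(3, 5): e=[25,54,-9] → .
    (2,2)@(5, 5): e=[15,38,17] → X
    (3,2)@(7, 5): e=[5,22,43] → X
    (4,2)@(9, 5): e=[-5,6,69] → .
    (2,3)@(5, 7): e=[35,42,-7] → .
    (3,3)@(7, 7): e=[25,26,19] → X
    (4,3)@(9, 7): e=[15,10,45] → X
    (5,3)@(11, 7): e=[5,-6,71] → .
    (3,4)@(7, 9): e=[45,30,-5] → .
    (4,4)@(9, 9): e=[35,14,21] → X
  covered (7 px):
    . . . . . . . .
    . X . . . . . .
    . . X X . . . .
    . . . X X . . .
    . . . . X . . .
    . . . . . X . .
    . . . . . . . .

Result: 10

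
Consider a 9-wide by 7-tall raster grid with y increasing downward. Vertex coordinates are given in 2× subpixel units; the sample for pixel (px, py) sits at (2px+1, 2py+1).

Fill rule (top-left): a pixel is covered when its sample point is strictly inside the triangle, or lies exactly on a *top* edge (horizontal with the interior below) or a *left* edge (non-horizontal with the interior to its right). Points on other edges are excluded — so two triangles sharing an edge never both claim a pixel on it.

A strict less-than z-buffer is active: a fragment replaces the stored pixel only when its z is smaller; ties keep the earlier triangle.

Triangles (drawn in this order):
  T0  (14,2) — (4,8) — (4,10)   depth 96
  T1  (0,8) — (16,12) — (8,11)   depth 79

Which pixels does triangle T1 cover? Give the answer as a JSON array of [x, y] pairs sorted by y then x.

T0:
  2·area = 20  (B↔C swapped to make it positive)
  edge (14, 2)→(4, 10): d=(-10,8) right/bottom  bias=-1
  edge (4, 10)→(4, 8): d=(0,-2) top-left  bias=+0
  edge (4, 8)→(14, 2): d=(10,-6) top-left  bias=+0
    (4,2)@(9, 5): e=[10,10,0] → █  [on edge]
    (5,2)@(11, 5): e=[-6,14,12] → ·
    (3,3)@(7, 7): e=[6,6,8] → █
    (4,3)@(9, 7): e=[-10,10,20] → ·
    (2,4)@(5, 9): e=[2,2,16] → █
    (3,4)@(7, 9): e=[-14,6,28] → ·
    (2,5)@(5, 11): e=[-18,2,36] → ·
  covered (3 px):
    · · · · · · · · ·
    · · · · · · · · ·
    · · · · █ · · · ·
    · · · █ · · · · ·
    · · █ · · · · · ·
    · · · · · · · · ·
    · · · · · · · · ·
T1:
  2·area = 16
  edge (0, 8)→(16, 12): d=(16,4) right/bottom  bias=-1
  edge (16, 12)→(8, 11): d=(-8,-1) top-left  bias=+0
  edge (8, 11)→(0, 8): d=(-8,-3) top-left  bias=+0
    (1,4)@(3, 9): e=[4,11,1] → █
    (2,4)@(5, 9): e=[-4,13,7] → ·
    (1,5)@(3, 11): e=[36,-5,-15] → ·
    (4,5)@(9, 11): e=[12,1,3] → █
    (5,5)@(11, 11): e=[4,3,9] → █
    (6,5)@(13, 11): e=[-4,5,15] → ·
    (4,6)@(9, 13): e=[44,-15,-13] → ·
    (5,6)@(11, 13): e=[36,-13,-7] → ·
  covered (3 px):
    · · · · · · · · ·
    · · · · · · · · ·
    · · · · · · · · ·
    · · · · · · · · ·
    · █ · · · · · · ·
    · · · · █ █ · · ·
    · · · · · · · · ·

Result: [[1,4],[4,5],[5,5]]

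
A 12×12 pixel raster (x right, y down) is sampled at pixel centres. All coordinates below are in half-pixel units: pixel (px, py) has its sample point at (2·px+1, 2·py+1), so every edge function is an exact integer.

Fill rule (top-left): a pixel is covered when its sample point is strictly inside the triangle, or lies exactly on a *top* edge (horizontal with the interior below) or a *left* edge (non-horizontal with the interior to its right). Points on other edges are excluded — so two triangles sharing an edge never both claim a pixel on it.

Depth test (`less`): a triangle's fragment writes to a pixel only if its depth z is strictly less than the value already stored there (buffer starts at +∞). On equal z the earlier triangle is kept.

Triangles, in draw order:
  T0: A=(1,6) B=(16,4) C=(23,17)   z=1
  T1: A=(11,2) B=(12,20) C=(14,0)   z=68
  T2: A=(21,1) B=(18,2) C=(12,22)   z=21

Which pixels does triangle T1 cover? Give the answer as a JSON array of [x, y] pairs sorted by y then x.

T0:
  2·area = 209
  edge (1, 6)→(16, 4): d=(15,-2) top-left  bias=+0
  edge (16, 4)→(23, 17): d=(7,13) right/bottom  bias=-1
  edge (23, 17)→(1, 6): d=(-22,-11) top-left  bias=+0
    (4,2)@(9, 5): e=[1,98,110] → #
    (5,2)@(11, 5): e=[5,72,132] → #
    (6,2)@(13, 5): e=[9,46,154] → #
    (7,2)@(15, 5): e=[13,20,176] → #
    (8,2)@(17, 5): e=[17,-6,198] → ·
    (1,3)@(3, 7): e=[19,190,0] → #  [on edge]
    (2,3)@(5, 7): e=[23,164,22] → #
    (3,3)@(7, 7): e=[27,138,44] → #
    (8,3)@(17, 7): e=[47,8,154] → #
    (9,3)@(19, 7): e=[51,-18,176] → ·
    (1,4)@(3, 9): e=[49,204,-44] → ·
    (2,4)@(5, 9): e=[53,178,-22] → ·
    (3,4)@(7, 9): e=[57,152,0] → #  [on edge]
    (5,5)@(11, 11): e=[95,114,0] → #  [on edge]
    (7,6)@(15, 13): e=[133,76,0] → #  [on edge]
    (9,7)@(19, 15): e=[171,38,0] → #  [on edge]
    (11,8)@(23, 17): e=[209,0,0] → ·  [on edge]
  covered (28 px):
    · · · · · · · · · · · ·
    · · · · · · · · · · · ·
    · · · · # # # # · · · ·
    · # # # # # # # # · · ·
    · · · # # # # # # · · ·
    · · · · · # # # # # · ·
    · · · · · · · # # # · ·
    · · · · · · · · · # # ·
    · · · · · · · · · · · ·
    · · · · · · · · · · · ·
    · · · · · · · · · · · ·
    · · · · · · · · · · · ·
T1:
  2·area = 56  (B↔C swapped to make it positive)
  edge (11, 2)→(14, 0): d=(3,-2) top-left  bias=+0
  edge (14, 0)→(12, 20): d=(-2,20) right/bottom  bias=-1
  edge (12, 20)→(11, 2): d=(-1,-18) top-left  bias=+0
    (6,0)@(13, 1): e=[1,18,37] → #
    (7,0)@(15, 1): e=[5,-22,73] → ·
    (6,1)@(13, 3): e=[7,14,35] → #
    (7,1)@(15, 3): e=[11,-26,71] → ·
    (6,2)@(13, 5): e=[13,10,33] → #
    (7,2)@(15, 5): e=[17,-30,69] → ·
    (6,3)@(13, 7): e=[19,6,31] → #
    (7,3)@(15, 7): e=[23,-34,67] → ·
    (6,4)@(13, 9): e=[25,2,29] → #
    (7,4)@(15, 9): e=[29,-38,65] → ·
    (6,5)@(13, 11): e=[31,-2,27] → ·
  covered (5 px):
    · · · · · · # · · · · ·
    · · · · · · # · · · · ·
    · · · · · · # · · · · ·
    · · · · · · # · · · · ·
    · · · · · · # · · · · ·
    · · · · · · · · · · · ·
    · · · · · · · · · · · ·
    · · · · · · · · · · · ·
    · · · · · · · · · · · ·
    · · · · · · · · · · · ·
    · · · · · · · · · · · ·
    · · · · · · · · · · · ·
T2:
  2·area = 54  (B↔C swapped to make it positive)
  edge (21, 1)→(12, 22): d=(-9,21) right/bottom  bias=-1
  edge (12, 22)→(18, 2): d=(6,-20) top-left  bias=+0
  edge (18, 2)→(21, 1): d=(3,-1) top-left  bias=+0
    (10,0)@(21, 1): e=[0,54,0] → ·  [on edge]
    (7,1)@(15, 3): e=[108,-54,0] → ·  [on edge]
    (9,1)@(19, 3): e=[24,26,4] → #
    (10,1)@(21, 3): e=[-18,66,6] → ·
    (4,2)@(9, 5): e=[216,-162,0] → ·  [on edge]
    (9,2)@(19, 5): e=[6,38,10] → #
    (10,2)@(21, 5): e=[-36,78,12] → ·
    (1,3)@(3, 7): e=[324,-270,0] → ·  [on edge]
    (8,3)@(17, 7): e=[30,10,14] → #
    (9,3)@(19, 7): e=[-12,50,16] → ·
    (8,4)@(17, 9): e=[12,22,20] → #
    (9,4)@(19, 9): e=[-30,62,22] → ·
    (7,7)@(15, 15): e=[0,18,36] → ·  [on edge]
  covered (6 px):
    · · · · · · · · · · · ·
    · · · · · · · · · # · ·
    · · · · · · · · · # · ·
    · · · · · · · · # · · ·
    · · · · · · · · # · · ·
    · · · · · · · · · · · ·
    · · · · · · · # · · · ·
    · · · · · · · · · · · ·
    · · · · · · · · · · · ·
    · · · · · · # · · · · ·
    · · · · · · · · · · · ·
    · · · · · · · · · · · ·

Final: [[6,0],[6,1],[6,2],[6,3],[6,4]]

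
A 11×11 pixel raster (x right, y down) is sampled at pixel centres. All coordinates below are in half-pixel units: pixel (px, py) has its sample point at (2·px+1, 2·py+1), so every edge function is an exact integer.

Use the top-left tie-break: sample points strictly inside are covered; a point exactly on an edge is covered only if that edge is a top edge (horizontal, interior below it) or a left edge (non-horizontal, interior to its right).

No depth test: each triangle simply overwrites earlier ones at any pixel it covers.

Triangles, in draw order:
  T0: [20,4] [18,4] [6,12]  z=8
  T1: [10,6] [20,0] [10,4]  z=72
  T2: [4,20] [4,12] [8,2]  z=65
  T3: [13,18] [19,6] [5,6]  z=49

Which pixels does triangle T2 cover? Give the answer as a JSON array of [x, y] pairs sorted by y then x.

T0:
  2·area = 16  (B↔C swapped to make it positive)
  edge (20, 4)→(6, 12): d=(-14,8) right/bottom  bias=-1
  edge (6, 12)→(18, 4): d=(12,-8) top-left  bias=+0
  edge (18, 4)→(20, 4): d=(2,0) top-left  bias=+0
    (8,2)@(17, 5): e=[10,4,2] → X
    (9,2)@(19, 5): e=[-6,20,2] → .
    (8,3)@(17, 7): e=[-18,28,6] → .
    (5,4)@(11, 9): e=[2,4,10] → X
    (6,4)@(13, 9): e=[-14,20,10] → .
    (5,5)@(11, 11): e=[-26,28,14] → .
  covered (2 px):
    . . . . . . . . . . .
    . . . . . . . . . . .
    . . . . . . . . X . .
    . . . . . . . . . . .
    . . . . . X . . . . .
    . . . . . . . . . . .
    . . . . . . . . . . .
    . . . . . . . . . . .
    . . . . . . . . . . .
    . . . . . . . . . . .
    . . . . . . . . . . .
T1:
  2·area = 20  (B↔C swapped to make it positive)
  edge (10, 6)→(10, 4): d=(0,-2) top-left  bias=+0
  edge (10, 4)→(20, 0): d=(10,-4) top-left  bias=+0
  edge (20, 0)→(10, 6): d=(-10,6) right/bottom  bias=-1
    (6,1)@(13, 3): e=[6,2,12] → X
    (7,1)@(15, 3): e=[10,10,0] → .  [on edge]
    (5,2)@(11, 5): e=[2,14,4] → X
    (6,2)@(13, 5): e=[6,22,-8] → .
    (5,3)@(11, 7): e=[2,34,-16] → .
    (2,4)@(5, 9): e=[-10,30,0] → .  [on edge]
  covered (2 px):
    . . . . . . . . . . .
    . . . . . . X . . . .
    . . . . . X . . . . .
    . . . . . . . . . . .
    . . . . . . . . . . .
    . . . . . . . . . . .
    . . . . . . . . . . .
    . . . . . . . . . . .
    . . . . . . . . . . .
    . . . . . . . . . . .
    . . . . . . . . . . .
T2:
  2·area = 32
  edge (4, 20)→(4, 12): d=(0,-8) top-left  bias=+0
  edge (4, 12)→(8, 2): d=(4,-10) top-left  bias=+0
  edge (8, 2)→(4, 20): d=(-4,18) right/bottom  bias=-1
    (3,2)@(7, 5): e=[24,2,6] → X
    (4,2)@(9, 5): e=[40,22,-30] → .
    (3,3)@(7, 7): e=[24,10,-2] → .
    (2,5)@(5, 11): e=[8,6,18] → X
    (3,5)@(7, 11): e=[24,26,-18] → .
    (2,6)@(5, 13): e=[8,14,10] → X
    (3,6)@(7, 13): e=[24,34,-26] → .
    (2,7)@(5, 15): e=[8,22,2] → X
    (3,7)@(7, 15): e=[24,42,-34] → .
    (2,8)@(5, 17): e=[8,30,-6] → .
  covered (4 px):
    . . . . . . . . . . .
    . . . . . . . . . . .
    . . . X . . . . . . .
    . . . . . . . . . . .
    . . . . . . . . . . .
    . . X . . . . . . . .
    . . X . . . . . . . .
    . . X . . . . . . . .
    . . . . . . . . . . .
    . . . . . . . . . . .
    . . . . . . . . . . .
T3:
  2·area = 168  (B↔C swapped to make it positive)
  edge (13, 18)→(5, 6): d=(-8,-12) top-left  bias=+0
  edge (5, 6)→(19, 6): d=(14,0) top-left  bias=+0
  edge (19, 6)→(13, 18): d=(-6,12) right/bottom  bias=-1
    (1,1)@(3, 3): e=[0,-42,210] → .  [on edge]
    (3,3)@(7, 7): e=[16,14,138] → X
    (4,3)@(9, 7): e=[40,14,114] → X
    (5,3)@(11, 7): e=[64,14,90] → X
    (6,3)@(13, 7): e=[88,14,66] → X
    (7,3)@(15, 7): e=[112,14,42] → X
    (8,3)@(17, 7): e=[136,14,18] → X
    (9,3)@(19, 7): e=[160,14,-6] → .
    (3,4)@(7, 9): e=[0,42,126] → X  [on edge]
    (9,4)@(19, 9): e=[144,42,-18] → .
    (3,5)@(7, 11): e=[-16,70,114] → .
    (4,5)@(9, 11): e=[8,70,90] → X
    (5,7)@(11, 15): e=[0,126,42] → X  [on edge]
    (7,10)@(15, 21): e=[0,210,-42] → .  [on edge]
  covered (22 px):
    . . . . . . . . . . .
    . . . . . . . . . . .
    . . . . . . . . . . .
    . . . X X X X X X . .
    . . . X X X X X X . .
    . . . . X X X X . . .
    . . . . . X X X . . .
    . . . . . X X . . . .
    . . . . . . X . . . .
    . . . . . . . . . . .
    . . . . . . . . . . .

Answer: [[3,2],[2,5],[2,6],[2,7]]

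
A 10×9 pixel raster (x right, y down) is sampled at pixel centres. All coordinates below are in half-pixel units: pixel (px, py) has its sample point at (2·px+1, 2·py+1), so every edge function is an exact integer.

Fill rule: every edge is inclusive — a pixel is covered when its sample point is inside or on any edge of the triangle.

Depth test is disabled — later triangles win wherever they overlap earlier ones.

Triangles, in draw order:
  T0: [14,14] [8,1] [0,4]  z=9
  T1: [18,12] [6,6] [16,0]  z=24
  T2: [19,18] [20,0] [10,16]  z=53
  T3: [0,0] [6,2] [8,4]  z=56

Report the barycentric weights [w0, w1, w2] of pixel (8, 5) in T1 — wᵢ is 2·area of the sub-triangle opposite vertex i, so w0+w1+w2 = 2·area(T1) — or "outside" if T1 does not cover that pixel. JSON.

T0:
  2·area = 122  (B↔C swapped to make it positive)
  edge (14, 14)→(0, 4): d=(-14,-10) inclusive
  edge (0, 4)→(8, 1): d=(8,-3) inclusive
  edge (8, 1)→(14, 14): d=(6,13) inclusive
    (1,1)@(3, 3): e=[44,1,77] → █
    (2,1)@(5, 3): e=[64,7,51] → █
    (3,1)@(7, 3): e=[84,13,25] → █
    (4,1)@(9, 3): e=[104,19,-1] → ·
    (1,2)@(3, 5): e=[16,17,89] → █
    (4,2)@(9, 5): e=[76,35,11] → █
    (5,2)@(11, 5): e=[96,41,-15] → ·
    (1,3)@(3, 7): e=[-12,33,101] → ·
    (2,3)@(5, 7): e=[8,39,75] → █
    (5,3)@(11, 7): e=[68,57,-3] → ·
    (2,4)@(5, 9): e=[-20,55,87] → ·
    (3,4)@(7, 9): e=[0,61,61] → █  [on edge]
  covered (15 px):
    · · · · · · · · · ·
    · █ █ █ · · · · · ·
    · █ █ █ █ · · · · ·
    · · █ █ █ · · · · ·
    · · · █ █ █ · · · ·
    · · · · · █ · · · ·
    · · · · · · █ · · ·
    · · · · · · · · · ·
    · · · · · · · · · ·
T1:
  2·area = 132
  edge (18, 12)→(6, 6): d=(-12,-6) inclusive
  edge (6, 6)→(16, 0): d=(10,-6) inclusive
  edge (16, 0)→(18, 12): d=(2,12) inclusive
    (7,0)@(15, 1): e=[114,4,14] → █
    (8,0)@(17, 1): e=[126,16,-10] → ·
    (5,1)@(11, 3): e=[66,0,66] → █  [on edge]
    (6,1)@(13, 3): e=[78,12,42] → █
    (8,1)@(17, 3): e=[102,36,-6] → ·
    (4,2)@(9, 5): e=[30,8,94] → █
    (8,2)@(17, 5): e=[78,56,-2] → ·
    (4,3)@(9, 7): e=[6,28,98] → █
    (8,3)@(17, 7): e=[54,76,2] → █
    (9,3)@(19, 7): e=[66,88,-22] → ·
    (0,4)@(1, 9): e=[-66,0,198] → ·  [on edge]
    (4,4)@(9, 9): e=[-18,48,102] → ·
  covered (17 px):
    · · · · · · · █ · ·
    · · · · · █ █ █ · ·
    · · · · █ █ █ █ · ·
    · · · · █ █ █ █ █ ·
    · · · · · · █ █ █ ·
    · · · · · · · · █ ·
    · · · · · · · · · ·
    · · · · · · · · · ·
    · · · · · · · · · ·
T2:
  2·area = 164  (B↔C swapped to make it positive)
  edge (19, 18)→(10, 16): d=(-9,-2) inclusive
  edge (10, 16)→(20, 0): d=(10,-16) inclusive
  edge (20, 0)→(19, 18): d=(-1,18) inclusive
    (9,1)@(19, 3): e=[135,14,15] → █
    (8,2)@(17, 5): e=[113,2,49] → █
    (8,3)@(17, 7): e=[95,22,47] → █
    (7,4)@(15, 9): e=[73,10,81] → █
    (7,5)@(15, 11): e=[55,30,79] → █
    (6,6)@(13, 13): e=[33,18,113] → █
    (5,7)@(11, 15): e=[11,6,147] → █
    (5,8)@(11, 17): e=[-7,26,145] → ·
    (6,8)@(13, 17): e=[-3,58,109] → ·
    (7,8)@(15, 17): e=[1,90,73] → █
  covered (23 px):
    · · · · · · · · · ·
    · · · · · · · · · █
    · · · · · · · · █ █
    · · · · · · · · █ █
    · · · · · · · █ █ █
    · · · · · · · █ █ █
    · · · · · · █ █ █ █
    · · · · · █ █ █ █ █
    · · · · · · · █ █ █
T3:
  2·area = 8
  edge (0, 0)→(6, 2): d=(6,2) inclusive
  edge (6, 2)→(8, 4): d=(2,2) inclusive
  edge (8, 4)→(0, 0): d=(-8,-4) inclusive
    (1,0)@(3, 1): e=[0,4,4] → █  [on edge]
    (2,0)@(5, 1): e=[-4,0,12] → ·  [on edge]
    (1,1)@(3, 3): e=[12,8,-12] → ·
    (3,1)@(7, 3): e=[4,0,4] → █  [on edge]
    (4,1)@(9, 3): e=[0,-4,12] → ·  [on edge]
    (3,2)@(7, 5): e=[16,4,-12] → ·
    (4,2)@(9, 5): e=[12,0,-4] → ·  [on edge]
    (7,2)@(15, 5): e=[0,-12,20] → ·  [on edge]
    (5,3)@(11, 7): e=[20,0,-12] → ·  [on edge]
    (6,4)@(13, 9): e=[28,0,-20] → ·  [on edge]
    (7,5)@(15, 11): e=[36,0,-28] → ·  [on edge]
    (8,6)@(17, 13): e=[44,0,-36] → ·  [on edge]
    (9,7)@(19, 15): e=[52,0,-44] → ·  [on edge]
  covered (2 px):
    · █ · · · · · · · ·
    · · · █ · · · · · ·
    · · · · · · · · · ·
    · · · · · · · · · ·
    · · · · · · · · · ·
    · · · · · · · · · ·
    · · · · · · · · · ·
    · · · · · · · · · ·
    · · · · · · · · · ·

Answer: [116,10,6]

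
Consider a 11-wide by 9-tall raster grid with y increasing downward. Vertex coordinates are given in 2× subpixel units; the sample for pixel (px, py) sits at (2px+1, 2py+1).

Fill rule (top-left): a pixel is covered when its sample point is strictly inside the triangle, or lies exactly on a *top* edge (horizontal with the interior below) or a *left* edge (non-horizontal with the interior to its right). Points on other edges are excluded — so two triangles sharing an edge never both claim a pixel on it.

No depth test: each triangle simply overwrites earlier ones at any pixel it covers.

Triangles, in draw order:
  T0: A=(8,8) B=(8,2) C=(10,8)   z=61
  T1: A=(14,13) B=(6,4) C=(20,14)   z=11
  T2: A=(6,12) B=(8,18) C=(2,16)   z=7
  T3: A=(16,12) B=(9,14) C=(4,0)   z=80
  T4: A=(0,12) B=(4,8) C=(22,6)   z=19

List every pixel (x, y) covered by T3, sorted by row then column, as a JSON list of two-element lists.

T0:
  2·area = 12
  edge (8, 8)→(8, 2): d=(0,-6) top-left  bias=+0
  edge (8, 2)→(10, 8): d=(2,6) right/bottom  bias=-1
  edge (10, 8)→(8, 8): d=(-2,0) right/bottom  bias=-1
    (4,2)@(9, 5): e=[6,0,6] → .  [on edge]
    (4,3)@(9, 7): e=[6,4,2] → X
    (5,3)@(11, 7): e=[18,-8,2] → .
    (4,4)@(9, 9): e=[6,8,-2] → .
    (5,5)@(11, 11): e=[18,0,-6] → .  [on edge]
    (6,8)@(13, 17): e=[30,0,-18] → .  [on edge]
  covered (1 px):
    . . . . . . . . . . .
    . . . . . . . . . . .
    . . . . . . . . . . .
    . . . . X . . . . . .
    . . . . . . . . . . .
    . . . . . . . . . . .
    . . . . . . . . . . .
    . . . . . . . . . . .
    . . . . . . . . . . .
T1:
  2·area = 46
  edge (14, 13)→(6, 4): d=(-8,-9) top-left  bias=+0
  edge (6, 4)→(20, 14): d=(14,10) right/bottom  bias=-1
  edge (20, 14)→(14, 13): d=(-6,-1) top-left  bias=+0
    (3,2)@(7, 5): e=[1,4,41] → X
    (4,2)@(9, 5): e=[19,-16,43] → .
    (3,3)@(7, 7): e=[-15,32,29] → .
    (4,3)@(9, 7): e=[3,12,31] → X
    (5,3)@(11, 7): e=[21,-8,33] → .
    (4,4)@(9, 9): e=[-13,40,19] → .
    (5,4)@(11, 9): e=[5,20,21] → X
    (6,4)@(13, 9): e=[23,0,23] → .  [on edge]
    (5,5)@(11, 11): e=[-11,48,9] → .
    (6,5)@(13, 11): e=[7,28,11] → X
    (7,5)@(15, 11): e=[25,8,13] → X
    (8,5)@(17, 11): e=[43,-12,15] → .
  covered (7 px):
    . . . . . . . . . . .
    . . . . . . . . . . .
    . . . X . . . . . . .
    . . . . X . . . . . .
    . . . . . X . . . . .
    . . . . . . X X . . .
    . . . . . . . X X . .
    . . . . . . . . . . .
    . . . . . . . . . . .
T2:
  2·area = 32
  edge (6, 12)→(8, 18): d=(2,6) right/bottom  bias=-1
  edge (8, 18)→(2, 16): d=(-6,-2) top-left  bias=+0
  edge (2, 16)→(6, 12): d=(4,-4) top-left  bias=+0
    (8,0)@(17, 1): e=[-88,120,0] → .  [on edge]
    (1,1)@(3, 3): e=[0,80,-48] → .  [on edge]
    (7,1)@(15, 3): e=[-72,104,0] → .  [on edge]
    (6,2)@(13, 5): e=[-56,88,0] → .  [on edge]
    (5,3)@(11, 7): e=[-40,72,0] → .  [on edge]
    (2,4)@(5, 9): e=[0,48,-16] → .  [on edge]
    (4,4)@(9, 9): e=[-24,56,0] → .  [on edge]
    (3,5)@(7, 11): e=[-8,40,0] → .  [on edge]
    (2,6)@(5, 13): e=[8,24,0] → X  [on edge]
    (3,6)@(7, 13): e=[-4,28,8] → .
    (1,7)@(3, 15): e=[24,8,0] → X  [on edge]
    (3,7)@(7, 15): e=[0,16,16] → .  [on edge]
    (0,8)@(1, 17): e=[40,-8,0] → .  [on edge]
    (2,8)@(5, 17): e=[16,0,16] → X  [on edge]
  covered (5 px):
    . . . . . . . . . . .
    . . . . . . . . . . .
    . . . . . . . . . . .
    . . . . . . . . . . .
    . . . . . . . . . . .
    . . . . . . . . . . .
    . . X . . . . . . . .
    . X X . . . . . . . .
    . . X X . . . . . . .
T3:
  2·area = 108
  edge (16, 12)→(9, 14): d=(-7,2) right/bottom  bias=-1
  edge (9, 14)→(4, 0): d=(-5,-14) top-left  bias=+0
  edge (4, 0)→(16, 12): d=(12,12) right/bottom  bias=-1
    (2,0)@(5, 1): e=[99,9,0] → .  [on edge]
    (3,1)@(7, 3): e=[81,27,0] → .  [on edge]
    (3,2)@(7, 5): e=[67,17,24] → X
    (4,2)@(9, 5): e=[63,45,0] → .  [on edge]
    (3,3)@(7, 7): e=[53,7,48] → X
    (4,3)@(9, 7): e=[49,35,24] → X
    (5,3)@(11, 7): e=[45,63,0] → .  [on edge]
    (3,4)@(7, 9): e=[39,-3,72] → .
    (4,4)@(9, 9): e=[35,25,48] → X
    (5,4)@(11, 9): e=[31,53,24] → X
    (6,4)@(13, 9): e=[27,81,0] → .  [on edge]
    (4,5)@(9, 11): e=[21,15,72] → X
    (7,5)@(15, 11): e=[9,99,0] → .  [on edge]
    (8,6)@(17, 13): e=[-9,117,0] → .  [on edge]
    (9,7)@(19, 15): e=[-27,135,0] → .  [on edge]
    (10,8)@(21, 17): e=[-45,153,0] → .  [on edge]
  covered (10 px):
    . . . . . . . . . . .
    . . . . . . . . . . .
    . . . X . . . . . . .
    . . . X X . . . . . .
    . . . . X X . . . . .
    . . . . X X X . . . .
    . . . . X X . . . . .
    . . . . . . . . . . .
    . . . . . . . . . . .
T4:
  2·area = 64
  edge (0, 12)→(4, 8): d=(4,-4) top-left  bias=+0
  edge (4, 8)→(22, 6): d=(18,-2) top-left  bias=+0
  edge (22, 6)→(0, 12): d=(-22,6) right/bottom  bias=-1
    (5,0)@(11, 1): e=[0,-112,176] → .  [on edge]
    (4,1)@(9, 3): e=[0,-80,144] → .  [on edge]
    (3,2)@(7, 5): e=[0,-48,112] → .  [on edge]
    (2,3)@(5, 7): e=[0,-16,80] → .  [on edge]
    (6,3)@(13, 7): e=[32,0,32] → X  [on edge]
    (7,3)@(15, 7): e=[40,4,20] → X
    (8,3)@(17, 7): e=[48,8,8] → X
    (9,3)@(19, 7): e=[56,12,-4] → .
    (1,4)@(3, 9): e=[0,16,48] → X  [on edge]
    (2,4)@(5, 9): e=[8,20,36] → X
    (3,4)@(7, 9): e=[16,24,24] → X
    (4,4)@(9, 9): e=[24,28,12] → X
    (5,4)@(11, 9): e=[32,32,0] → .  [on edge]
    (0,5)@(1, 11): e=[0,48,16] → X  [on edge]
  covered (9 px):
    . . . . . . . . . . .
    . . . . . . . . . . .
    . . . . . . . . . . .
    . . . . . . X X X . .
    . X X X X . . . . . .
    X X . . . . . . . . .
    . . . . . . . . . . .
    . . . . . . . . . . .
    . . . . . . . . . . .

Result: [[3,2],[3,3],[4,3],[4,4],[5,4],[4,5],[5,5],[6,5],[4,6],[5,6]]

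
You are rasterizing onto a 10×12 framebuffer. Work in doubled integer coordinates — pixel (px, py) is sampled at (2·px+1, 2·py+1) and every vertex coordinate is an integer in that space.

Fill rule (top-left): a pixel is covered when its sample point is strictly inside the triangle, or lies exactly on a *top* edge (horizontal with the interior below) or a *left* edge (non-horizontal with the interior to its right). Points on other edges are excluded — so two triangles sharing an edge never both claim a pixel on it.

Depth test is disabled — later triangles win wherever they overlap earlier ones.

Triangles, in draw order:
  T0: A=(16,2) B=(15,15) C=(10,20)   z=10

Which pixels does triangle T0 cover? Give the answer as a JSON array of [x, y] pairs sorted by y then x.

T0:
  2·area = 60
  edge (16, 2)→(15, 15): d=(-1,13) right/bottom  bias=-1
  edge (15, 15)→(10, 20): d=(-5,5) right/bottom  bias=-1
  edge (10, 20)→(16, 2): d=(6,-18) top-left  bias=+0
    (7,2)@(15, 5): e=[10,50,0] → #  [on edge]
    (8,2)@(17, 5): e=[-16,40,36] → ·
    (7,3)@(15, 7): e=[8,40,12] → #
    (8,3)@(17, 7): e=[-18,30,48] → ·
    (7,4)@(15, 9): e=[6,30,24] → #
    (8,4)@(17, 9): e=[-20,20,60] → ·
    (6,5)@(13, 11): e=[30,30,0] → #  [on edge]
    (8,5)@(17, 11): e=[-22,10,72] → ·
    (9,5)@(19, 11): e=[-48,0,108] → ·  [on edge]
    (6,6)@(13, 13): e=[28,20,12] → #
    (8,6)@(17, 13): e=[-24,0,84] → ·  [on edge]
    (6,7)@(13, 15): e=[26,10,24] → #
    (7,7)@(15, 15): e=[0,0,60] → ·  [on edge]
    (5,8)@(11, 17): e=[50,10,0] → #  [on edge]
    (6,8)@(13, 17): e=[24,0,36] → ·  [on edge]
    (5,9)@(11, 19): e=[48,0,12] → ·  [on edge]
    (4,10)@(9, 21): e=[72,0,-12] → ·  [on edge]
    (3,11)@(7, 23): e=[96,0,-36] → ·  [on edge]
    (4,11)@(9, 23): e=[70,-10,0] → ·  [on edge]
  covered (9 px):
    · · · · · · · · · ·
    · · · · · · · · · ·
    · · · · · · · # · ·
    · · · · · · · # · ·
    · · · · · · · # · ·
    · · · · · · # # · ·
    · · · · · · # # · ·
    · · · · · · # · · ·
    · · · · · # · · · ·
    · · · · · · · · · ·
    · · · · · · · · · ·
    · · · · · · · · · ·

Final: [[7,2],[7,3],[7,4],[6,5],[7,5],[6,6],[7,6],[6,7],[5,8]]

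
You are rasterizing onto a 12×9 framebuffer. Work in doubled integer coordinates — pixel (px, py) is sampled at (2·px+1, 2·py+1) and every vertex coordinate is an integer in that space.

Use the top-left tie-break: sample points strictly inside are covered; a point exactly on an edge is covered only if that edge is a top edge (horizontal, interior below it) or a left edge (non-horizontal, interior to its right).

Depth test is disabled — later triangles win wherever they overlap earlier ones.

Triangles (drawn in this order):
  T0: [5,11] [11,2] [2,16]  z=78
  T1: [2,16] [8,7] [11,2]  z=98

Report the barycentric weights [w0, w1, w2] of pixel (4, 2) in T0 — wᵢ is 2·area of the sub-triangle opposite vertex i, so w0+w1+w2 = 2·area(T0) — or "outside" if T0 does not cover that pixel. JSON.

T0:
  2·area = 3
  edge (5, 11)→(11, 2): d=(6,-9) top-left  bias=+0
  edge (11, 2)→(2, 16): d=(-9,14) right/bottom  bias=-1
  edge (2, 16)→(5, 11): d=(3,-5) top-left  bias=+0
    (5,0)@(11, 1): e=[-6,9,0] → ·  [on edge]
    (4,2)@(9, 5): e=[0,1,2] → #  [on edge]
    (5,2)@(11, 5): e=[18,-27,12] → ·
    (4,3)@(9, 7): e=[12,-17,8] → ·
    (2,5)@(5, 11): e=[0,3,0] → #  [on edge]
    (3,5)@(7, 11): e=[18,-25,10] → ·
    (2,6)@(5, 13): e=[12,-15,6] → ·
    (0,8)@(1, 17): e=[0,5,-2] → ·  [on edge]
  covered (2 px):
    · · · · · · · · · · · ·
    · · · · · · · · · · · ·
    · · · · # · · · · · · ·
    · · · · · · · · · · · ·
    · · · · · · · · · · · ·
    · · # · · · · · · · · ·
    · · · · · · · · · · · ·
    · · · · · · · · · · · ·
    · · · · · · · · · · · ·
T1:
  2·area = 3  (B↔C swapped to make it positive)
  edge (2, 16)→(11, 2): d=(9,-14) top-left  bias=+0
  edge (11, 2)→(8, 7): d=(-3,5) right/bottom  bias=-1
  edge (8, 7)→(2, 16): d=(-6,9) right/bottom  bias=-1
  covered (0 px):
    · · · · · · · · · · · ·
    · · · · · · · · · · · ·
    · · · · · · · · · · · ·
    · · · · · · · · · · · ·
    · · · · · · · · · · · ·
    · · · · · · · · · · · ·
    · · · · · · · · · · · ·
    · · · · · · · · · · · ·
    · · · · · · · · · · · ·

Final: [1,2,0]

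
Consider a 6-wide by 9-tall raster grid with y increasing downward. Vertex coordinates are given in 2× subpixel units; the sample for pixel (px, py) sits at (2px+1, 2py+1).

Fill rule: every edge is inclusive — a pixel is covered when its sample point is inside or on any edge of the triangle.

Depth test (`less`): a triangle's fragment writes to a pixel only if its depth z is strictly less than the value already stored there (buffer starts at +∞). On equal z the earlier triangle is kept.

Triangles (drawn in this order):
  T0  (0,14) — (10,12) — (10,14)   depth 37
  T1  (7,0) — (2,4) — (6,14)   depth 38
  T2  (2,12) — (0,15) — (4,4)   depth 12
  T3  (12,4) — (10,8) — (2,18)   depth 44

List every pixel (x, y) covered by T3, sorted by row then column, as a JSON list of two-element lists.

T0:
  2·area = 20
  edge (0, 14)→(10, 12): d=(10,-2) inclusive
  edge (10, 12)→(10, 14): d=(0,2) inclusive
  edge (10, 14)→(0, 14): d=(-10,0) inclusive
    (2,6)@(5, 13): e=[0,10,10] → #  [on edge]
    (3,6)@(7, 13): e=[4,6,10] → #
    (4,6)@(9, 13): e=[8,2,10] → #
    (5,6)@(11, 13): e=[12,-2,10] → ·
    (2,7)@(5, 15): e=[20,10,-10] → ·
    (3,7)@(7, 15): e=[24,6,-10] → ·
    (4,7)@(9, 15): e=[28,2,-10] → ·
  covered (3 px):
    · · · · · ·
    · · · · · ·
    · · · · · ·
    · · · · · ·
    · · · · · ·
    · · · · · ·
    · · # # # ·
    · · · · · ·
    · · · · · ·
T1:
  2·area = 66  (B↔C swapped to make it positive)
  edge (7, 0)→(6, 14): d=(-1,14) inclusive
  edge (6, 14)→(2, 4): d=(-4,-10) inclusive
  edge (2, 4)→(7, 0): d=(5,-4) inclusive
    (2,1)@(5, 3): e=[25,34,7] → #
    (3,1)@(7, 3): e=[-3,54,15] → ·
    (1,2)@(3, 5): e=[51,6,9] → #
    (3,2)@(7, 5): e=[-5,46,25] → ·
    (1,3)@(3, 7): e=[49,-2,19] → ·
    (2,3)@(5, 7): e=[21,18,27] → #
    (3,3)@(7, 7): e=[-7,38,35] → ·
    (2,4)@(5, 9): e=[19,10,37] → #
    (3,4)@(7, 9): e=[-9,30,45] → ·
    (2,5)@(5, 11): e=[17,2,47] → #
    (3,5)@(7, 11): e=[-11,22,55] → ·
    (2,6)@(5, 13): e=[15,-6,57] → ·
  covered (6 px):
    · · · · · ·
    · · # · · ·
    · # # · · ·
    · · # · · ·
    · · # · · ·
    · · # · · ·
    · · · · · ·
    · · · · · ·
    · · · · · ·
T2:
  2·area = 10
  edge (2, 12)→(0, 15): d=(-2,3) inclusive
  edge (0, 15)→(4, 4): d=(4,-11) inclusive
  edge (4, 4)→(2, 12): d=(-2,8) inclusive
    (1,3)@(3, 7): e=[7,1,2] → #
    (2,3)@(5, 7): e=[1,23,-14] → ·
    (1,4)@(3, 9): e=[3,9,-2] → ·
    (0,6)@(1, 13): e=[1,3,6] → #
    (1,6)@(3, 13): e=[-5,25,-10] → ·
    (0,7)@(1, 15): e=[-3,11,2] → ·
  covered (2 px):
    · · · · · ·
    · · · · · ·
    · · · · · ·
    · # · · · ·
    · · · · · ·
    · · · · · ·
    # · · · · ·
    · · · · · ·
    · · · · · ·
T3:
  2·area = 12
  edge (12, 4)→(10, 8): d=(-2,4) inclusive
  edge (10, 8)→(2, 18): d=(-8,10) inclusive
  edge (2, 18)→(12, 4): d=(10,-14) inclusive
    (4,4)@(9, 9): e=[2,2,8] → #
    (5,4)@(11, 9): e=[-6,-18,36] → ·
    (3,5)@(7, 11): e=[6,6,0] → #  [on edge]
    (4,5)@(9, 11): e=[-2,-14,28] → ·
    (3,6)@(7, 13): e=[2,-10,20] → ·
  covered (2 px):
    · · · · · ·
    · · · · · ·
    · · · · · ·
    · · · · · ·
    · · · · # ·
    · · · # · ·
    · · · · · ·
    · · · · · ·
    · · · · · ·

Answer: [[4,4],[3,5]]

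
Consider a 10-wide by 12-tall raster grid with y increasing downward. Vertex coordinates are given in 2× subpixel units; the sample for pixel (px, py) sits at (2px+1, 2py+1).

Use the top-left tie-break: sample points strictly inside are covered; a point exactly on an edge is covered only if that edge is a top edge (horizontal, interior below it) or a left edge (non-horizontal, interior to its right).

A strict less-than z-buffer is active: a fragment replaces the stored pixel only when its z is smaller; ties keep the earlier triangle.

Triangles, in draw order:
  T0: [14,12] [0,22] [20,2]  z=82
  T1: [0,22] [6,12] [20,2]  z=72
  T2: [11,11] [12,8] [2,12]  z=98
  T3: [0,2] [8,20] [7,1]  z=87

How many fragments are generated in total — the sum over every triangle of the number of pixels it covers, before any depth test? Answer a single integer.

T0:
  2·area = 80
  edge (14, 12)→(0, 22): d=(-14,10) right/bottom  bias=-1
  edge (0, 22)→(20, 2): d=(20,-20) top-left  bias=+0
  edge (20, 2)→(14, 12): d=(-6,10) right/bottom  bias=-1
    (9,1)@(19, 3): e=[76,0,4] → #  [on edge]
    (8,2)@(17, 5): e=[68,0,12] → #  [on edge]
    (9,2)@(19, 5): e=[48,40,-8] → ·
    (7,3)@(15, 7): e=[60,0,20] → #  [on edge]
    (8,3)@(17, 7): e=[40,40,0] → ·  [on edge]
    (6,4)@(13, 9): e=[52,0,28] → #  [on edge]
    (8,4)@(17, 9): e=[12,80,-12] → ·
    (5,5)@(11, 11): e=[44,0,36] → #  [on edge]
    (7,5)@(15, 11): e=[4,80,-4] → ·
    (4,6)@(9, 13): e=[36,0,44] → #  [on edge]
    (6,6)@(13, 13): e=[-4,80,4] → ·
    (3,7)@(7, 15): e=[28,0,52] → #  [on edge]
    (2,8)@(5, 17): e=[20,0,60] → #  [on edge]
    (3,8)@(7, 17): e=[0,40,40] → ·  [on edge]
    (5,8)@(11, 17): e=[-40,120,0] → ·  [on edge]
    (1,9)@(3, 19): e=[12,0,68] → #  [on edge]
    (0,10)@(1, 21): e=[4,0,76] → #  [on edge]
  covered (14 px):
    · · · · · · · · · ·
    · · · · · · · · · #
    · · · · · · · · # ·
    · · · · · · · # · ·
    · · · · · · # # · ·
    · · · · · # # · · ·
    · · · · # # · · · ·
    · · · # # · · · · ·
    · · # · · · · · · ·
    · # · · · · · · · ·
    # · · · · · · · · ·
    · · · · · · · · · ·
T1:
  2·area = 80
  edge (0, 22)→(6, 12): d=(6,-10) top-left  bias=+0
  edge (6, 12)→(20, 2): d=(14,-10) top-left  bias=+0
  edge (20, 2)→(0, 22): d=(-20,20) right/bottom  bias=-1
    (9,1)@(19, 3): e=[76,4,0] → ·  [on edge]
    (8,2)@(17, 5): e=[68,12,0] → ·  [on edge]
    (4,3)@(9, 7): e=[0,-40,120] → ·  [on edge]
    (6,3)@(13, 7): e=[40,0,40] → #  [on edge]
    (7,3)@(15, 7): e=[60,20,0] → ·  [on edge]
    (5,4)@(11, 9): e=[32,8,40] → #
    (6,4)@(13, 9): e=[52,28,0] → ·  [on edge]
    (4,5)@(9, 11): e=[24,16,40] → #
    (5,5)@(11, 11): e=[44,36,0] → ·  [on edge]
    (3,6)@(7, 13): e=[16,24,40] → #
    (4,6)@(9, 13): e=[36,44,0] → ·  [on edge]
    (2,7)@(5, 15): e=[8,32,40] → #
    (3,7)@(7, 15): e=[28,52,0] → ·  [on edge]
    (1,8)@(3, 17): e=[0,40,40] → #  [on edge]
    (2,8)@(5, 17): e=[20,60,0] → ·  [on edge]
    (1,9)@(3, 19): e=[12,68,0] → ·  [on edge]
    (0,10)@(1, 21): e=[4,76,0] → ·  [on edge]
  covered (6 px):
    · · · · · · · · · ·
    · · · · · · · · · ·
    · · · · · · · · · ·
    · · · · · · # · · ·
    · · · · · # · · · ·
    · · · · # · · · · ·
    · · · # · · · · · ·
    · · # · · · · · · ·
    · # · · · · · · · ·
    · · · · · · · · · ·
    · · · · · · · · · ·
    · · · · · · · · · ·
T2:
  2·area = 26  (B↔C swapped to make it positive)
  edge (11, 11)→(2, 12): d=(-9,1) right/bottom  bias=-1
  edge (2, 12)→(12, 8): d=(10,-4) top-left  bias=+0
  edge (12, 8)→(11, 11): d=(-1,3) right/bottom  bias=-1
    (6,2)@(13, 5): e=[52,-26,0] → ·  [on edge]
    (5,4)@(11, 9): e=[18,6,2] → #
    (6,4)@(13, 9): e=[16,14,-4] → ·
    (2,5)@(5, 11): e=[6,2,18] → #
    (3,5)@(7, 11): e=[4,10,12] → #
    (4,5)@(9, 11): e=[2,18,6] → #
    (5,5)@(11, 11): e=[0,26,0] → ·  [on edge]
    (2,6)@(5, 13): e=[-12,22,16] → ·
    (3,6)@(7, 13): e=[-14,30,10] → ·
    (4,6)@(9, 13): e=[-16,38,4] → ·
    (4,8)@(9, 17): e=[-52,78,0] → ·  [on edge]
    (3,11)@(7, 23): e=[-104,130,0] → ·  [on edge]
  covered (4 px):
    · · · · · · · · · ·
    · · · · · · · · · ·
    · · · · · · · · · ·
    · · · · · · · · · ·
    · · · · · # · · · ·
    · · # # # · · · · ·
    · · · · · · · · · ·
    · · · · · · · · · ·
    · · · · · · · · · ·
    · · · · · · · · · ·
    · · · · · · · · · ·
    · · · · · · · · · ·
T3:
  2·area = 134  (B↔C swapped to make it positive)
  edge (0, 2)→(7, 1): d=(7,-1) top-left  bias=+0
  edge (7, 1)→(8, 20): d=(1,19) right/bottom  bias=-1
  edge (8, 20)→(0, 2): d=(-8,-18) top-left  bias=+0
    (3,0)@(7, 1): e=[0,0,134] → ·  [on edge]
    (0,1)@(1, 3): e=[8,116,10] → #
    (1,1)@(3, 3): e=[10,78,46] → #
    (2,1)@(5, 3): e=[12,40,82] → #
    (3,1)@(7, 3): e=[14,2,118] → #
    (4,1)@(9, 3): e=[16,-36,154] → ·
    (0,2)@(1, 5): e=[22,118,-6] → ·
    (1,2)@(3, 5): e=[24,80,30] → #
    (4,2)@(9, 5): e=[30,-34,138] → ·
    (1,3)@(3, 7): e=[38,82,14] → #
    (4,3)@(9, 7): e=[44,-32,122] → ·
    (1,4)@(3, 9): e=[52,84,-2] → ·
  covered (18 px):
    · · · · · · · · · ·
    # # # # · · · · · ·
    · # # # · · · · · ·
    · # # # · · · · · ·
    · · # # · · · · · ·
    · · # # · · · · · ·
    · · # # · · · · · ·
    · · · # · · · · · ·
    · · · # · · · · · ·
    · · · · · · · · · ·
    · · · · · · · · · ·
    · · · · · · · · · ·

Result: 42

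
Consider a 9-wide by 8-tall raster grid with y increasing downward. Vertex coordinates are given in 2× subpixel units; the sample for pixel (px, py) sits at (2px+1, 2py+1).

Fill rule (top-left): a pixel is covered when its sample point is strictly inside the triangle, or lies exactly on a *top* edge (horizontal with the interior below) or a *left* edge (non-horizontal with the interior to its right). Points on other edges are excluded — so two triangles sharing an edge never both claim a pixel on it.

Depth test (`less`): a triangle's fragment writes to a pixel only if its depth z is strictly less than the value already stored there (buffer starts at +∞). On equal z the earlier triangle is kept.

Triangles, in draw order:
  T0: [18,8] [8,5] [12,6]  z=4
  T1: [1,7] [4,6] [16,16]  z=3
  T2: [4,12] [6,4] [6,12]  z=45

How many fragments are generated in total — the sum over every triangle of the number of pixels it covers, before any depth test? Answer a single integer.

T0:
  2·area = 2
  edge (18, 8)→(8, 5): d=(-10,-3) top-left  bias=+0
  edge (8, 5)→(12, 6): d=(4,1) right/bottom  bias=-1
  edge (12, 6)→(18, 8): d=(6,2) right/bottom  bias=-1
    (1,1)@(3, 3): e=[5,-3,0] → ·  [on edge]
    (4,2)@(9, 5): e=[3,-1,0] → ·  [on edge]
    (7,3)@(15, 7): e=[1,1,0] → ·  [on edge]
  covered (0 px):
    · · · · · · · · ·
    · · · · · · · · ·
    · · · · · · · · ·
    · · · · · · · · ·
    · · · · · · · · ·
    · · · · · · · · ·
    · · · · · · · · ·
    · · · · · · · · ·
T1:
  2·area = 42
  edge (1, 7)→(4, 6): d=(3,-1) top-left  bias=+0
  edge (4, 6)→(16, 16): d=(12,10) right/bottom  bias=-1
  edge (16, 16)→(1, 7): d=(-15,-9) top-left  bias=+0
    (6,1)@(13, 3): e=[0,-126,168] → ·  [on edge]
    (3,2)@(7, 5): e=[0,-42,84] → ·  [on edge]
    (0,3)@(1, 7): e=[0,42,0] → █  [on edge]
    (1,3)@(3, 7): e=[2,22,18] → █
    (2,3)@(5, 7): e=[4,2,36] → █
    (3,3)@(7, 7): e=[6,-18,54] → ·
    (0,4)@(1, 9): e=[6,66,-30] → ·
    (1,4)@(3, 9): e=[8,46,-12] → ·
    (2,4)@(5, 9): e=[10,26,6] → █
    (3,4)@(7, 9): e=[12,6,24] → █
    (4,4)@(9, 9): e=[14,-14,42] → ·
    (2,5)@(5, 11): e=[16,50,-24] → ·
    (5,6)@(11, 13): e=[28,14,0] → █  [on edge]
  covered (7 px):
    · · · · · · · · ·
    · · · · · · · · ·
    · · · · · · · · ·
    █ █ █ · · · · · ·
    · · █ █ · · · · ·
    · · · · █ · · · ·
    · · · · · █ · · ·
    · · · · · · · · ·
T2:
  2·area = 16
  edge (4, 12)→(6, 4): d=(2,-8) top-left  bias=+0
  edge (6, 4)→(6, 12): d=(0,8) right/bottom  bias=-1
  edge (6, 12)→(4, 12): d=(-2,0) right/bottom  bias=-1
    (2,4)@(5, 9): e=[2,8,6] → █
    (3,4)@(7, 9): e=[18,-8,6] → ·
    (2,5)@(5, 11): e=[6,8,2] → █
    (3,5)@(7, 11): e=[22,-8,2] → ·
    (2,6)@(5, 13): e=[10,8,-2] → ·
  covered (2 px):
    · · · · · · · · ·
    · · · · · · · · ·
    · · · · · · · · ·
    · · · · · · · · ·
    · · █ · · · · · ·
    · · █ · · · · · ·
    · · · · · · · · ·
    · · · · · · · · ·

Final: 9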